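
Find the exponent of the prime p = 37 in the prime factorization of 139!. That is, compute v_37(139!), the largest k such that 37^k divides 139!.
v_37(139!) = 3

Legendre's formula: v_p(n!) = Σ_{k ≥ 1} ⌊n / p^k⌋. For p = 37, n = 139, the terms are:
  ⌊139/37^1⌋ = ⌊139/37⌋ = 3
(the next term ⌊139/37^2⌋ = 0, terminating the sum). Summing: v_37(139!) = 3 = 3.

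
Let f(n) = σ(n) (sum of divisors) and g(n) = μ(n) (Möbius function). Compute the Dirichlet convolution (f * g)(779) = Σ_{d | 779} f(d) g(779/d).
(σ * μ)(779) = 779

Divisors of 779: [1, 19, 41, 779]. For each d | 779:
  d = 1: σ(1) · μ(779/1) = 1 · 1 = 1
  d = 19: σ(19) · μ(779/19) = 20 · -1 = -20
  d = 41: σ(41) · μ(779/41) = 42 · -1 = -42
  d = 779: σ(779) · μ(779/779) = 840 · 1 = 840
Summing: (σ * μ)(779) = 1 + -20 + -42 + 840 = 779.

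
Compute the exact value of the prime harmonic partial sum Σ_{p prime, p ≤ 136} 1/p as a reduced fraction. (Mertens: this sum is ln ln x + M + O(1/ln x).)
Σ 1/p = 980956909242278731029785409368357903506317057050081/525896479052627740771371797072411912900610967452630

π(136) = 32, so the primes ≤ 136 are [2, 3, 5, 7, 11, 13, 17, 19, 23, 29, 31, 37, 41, 43, 47, 53, 59, 61, 67, 71, 73, 79, 83, 89, 97, 101, 103, 107, 109, 113, 127, 131]. Summing 1/p over these primes: 980956909242278731029785409368357903506317057050081/525896479052627740771371797072411912900610967452630 ≈ 1.8653. Mertens estimate ln ln(136) + 0.2615 ≈ 1.8533.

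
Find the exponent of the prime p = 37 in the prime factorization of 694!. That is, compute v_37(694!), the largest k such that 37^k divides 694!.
v_37(694!) = 18

Legendre's formula: v_p(n!) = Σ_{k ≥ 1} ⌊n / p^k⌋. For p = 37, n = 694, the terms are:
  ⌊694/37^1⌋ = ⌊694/37⌋ = 18
(the next term ⌊694/37^2⌋ = 0, terminating the sum). Summing: v_37(694!) = 18 = 18.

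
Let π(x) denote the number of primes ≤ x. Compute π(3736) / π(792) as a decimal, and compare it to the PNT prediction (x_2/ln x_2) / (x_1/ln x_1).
π(3736)/π(792) = 521/138 ≈ 3.7754;  PNT prediction ≈ 3.8276.

π(792) = 138 and π(3736) = 521, so π(3736)/π(792) ≈ 3.7754. The PNT-predicted ratio is (3736/ln(3736)) / (792/ln(792)) ≈ 3.8276. The two agree to within a few percent, as expected.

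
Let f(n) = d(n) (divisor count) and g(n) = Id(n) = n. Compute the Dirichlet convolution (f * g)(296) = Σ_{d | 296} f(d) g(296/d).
(d * Id)(296) = 1014

Divisors of 296: [1, 2, 4, 8, 37, 74, 148, 296]. For each d | 296:
  d = 1: d(1) · Id(296/1) = 1 · 296 = 296
  d = 2: d(2) · Id(296/2) = 2 · 148 = 296
  d = 4: d(4) · Id(296/4) = 3 · 74 = 222
  d = 8: d(8) · Id(296/8) = 4 · 37 = 148
  d = 37: d(37) · Id(296/37) = 2 · 8 = 16
  d = 74: d(74) · Id(296/74) = 4 · 4 = 16
  d = 148: d(148) · Id(296/148) = 6 · 2 = 12
  d = 296: d(296) · Id(296/296) = 8 · 1 = 8
Summing: (d * Id)(296) = 296 + 296 + 222 + 148 + 16 + 16 + 12 + 8 = 1014.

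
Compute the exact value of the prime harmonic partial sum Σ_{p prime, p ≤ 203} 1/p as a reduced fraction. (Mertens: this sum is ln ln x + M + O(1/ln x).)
Σ 1/p = 15202313841027497739047080375538859939135227730139536997746371469607707132833646367/7799922041683461553249199106329813876687996789903550945093032474868511536164700810

π(203) = 46, so the primes ≤ 203 are [2, 3, 5, 7, 11, 13, 17, 19, 23, 29, 31, 37, 41, 43, 47, 53, 59, 61, 67, 71, 73, 79, 83, 89, 97, 101, 103, 107, 109, 113, 127, 131, 137, 139, 149, 151, 157, 163, 167, 173, 179, 181, 191, 193, 197, 199]. Summing 1/p over these primes: 15202313841027497739047080375538859939135227730139536997746371469607707132833646367/7799922041683461553249199106329813876687996789903550945093032474868511536164700810 ≈ 1.9490. Mertens estimate ln ln(203) + 0.2615 ≈ 1.9317.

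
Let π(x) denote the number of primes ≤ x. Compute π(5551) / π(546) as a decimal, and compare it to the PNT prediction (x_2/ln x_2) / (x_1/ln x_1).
π(5551)/π(546) = 732/100 ≈ 7.3200;  PNT prediction ≈ 7.4320.

π(546) = 100 and π(5551) = 732, so π(5551)/π(546) ≈ 7.3200. The PNT-predicted ratio is (5551/ln(5551)) / (546/ln(546)) ≈ 7.4320. The two agree to within a few percent, as expected.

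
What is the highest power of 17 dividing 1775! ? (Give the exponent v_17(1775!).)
v_17(1775!) = 110

Legendre's formula: v_p(n!) = Σ_{k ≥ 1} ⌊n / p^k⌋. For p = 17, n = 1775, the terms are:
  ⌊1775/17^1⌋ = ⌊1775/17⌋ = 104
  ⌊1775/17^2⌋ = ⌊1775/289⌋ = 6
(the next term ⌊1775/17^3⌋ = 0, terminating the sum). Summing: v_17(1775!) = 104 + 6 = 110.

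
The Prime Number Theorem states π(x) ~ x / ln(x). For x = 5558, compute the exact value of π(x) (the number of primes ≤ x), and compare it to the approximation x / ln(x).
π(5558) = 733;  x/ln(x) ≈ 644.56;  relative error ≈ 12.07%.

Directly count primes up to 5558: π(5558) = 733. The PNT approximation gives 5558/ln(5558) ≈ 5558/8.62299 ≈ 644.56. Relative error (π(x) − x/ln(x)) / π(x) ≈ 12.07%; the approximation is known to undercount slightly (Li(x) is a better estimate).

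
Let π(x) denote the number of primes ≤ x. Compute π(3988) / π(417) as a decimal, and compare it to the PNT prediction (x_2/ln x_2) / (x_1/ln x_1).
π(3988)/π(417) = 549/80 ≈ 6.8625;  PNT prediction ≈ 6.9590.

π(417) = 80 and π(3988) = 549, so π(3988)/π(417) ≈ 6.8625. The PNT-predicted ratio is (3988/ln(3988)) / (417/ln(417)) ≈ 6.9590. The two agree to within a few percent, as expected.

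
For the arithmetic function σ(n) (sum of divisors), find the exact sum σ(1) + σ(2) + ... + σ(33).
Σ_{n ≤ 33} σ(n) = 905

Compute σ(n) for each 1 ≤ n ≤ 33: σ(1) = 1, σ(2) = 3, σ(3) = 4, σ(4) = 7, σ(5) = 6, σ(6) = 12, σ(7) = 8, σ(8) = 15, σ(9) = 13, σ(10) = 18, σ(11) = 12, σ(12) = 28, σ(13) = 14, σ(14) = 24, σ(15) = 24, σ(16) = 31, σ(17) = 18, σ(18) = 39, σ(19) = 20, σ(20) = 42, σ(21) = 32, σ(22) = 36, σ(23) = 24, σ(24) = 60, σ(25) = 31, σ(26) = 42, σ(27) = 40, σ(28) = 56, σ(29) = 30, σ(30) = 72, σ(31) = 32, σ(32) = 63, σ(33) = 48. Summing all 33 values: 905. (Average order: Σ_{n ≤ x} σ(n) ~ (π²/12) x². For x = 33, (π²/12)·33² ≈ 895.67.)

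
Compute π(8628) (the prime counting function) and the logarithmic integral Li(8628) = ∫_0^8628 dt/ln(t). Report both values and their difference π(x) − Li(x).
π(8628) = 1074;  Li(8628) ≈ 1096.00;  π(x) − Li(x) ≈ -22.00.

Direct count of primes ≤ 8628 gives π(8628) = 1074. Numerical evaluation of the logarithmic integral gives Li(8628) ≈ 1096.00. The difference π(x) − Li(x) ≈ -22.00 is typically negative for small/moderate x (Li(x) overestimates), though Littlewood's theorem shows this sign changes infinitely often.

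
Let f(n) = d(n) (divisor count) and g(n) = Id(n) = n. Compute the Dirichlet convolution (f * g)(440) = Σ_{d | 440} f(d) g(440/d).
(d * Id)(440) = 2366

Divisors of 440: [1, 2, 4, 5, 8, 10, 11, 20, 22, 40, 44, 55, 88, 110, 220, 440]. For each d | 440:
  d = 1: d(1) · Id(440/1) = 1 · 440 = 440
  d = 2: d(2) · Id(440/2) = 2 · 220 = 440
  d = 4: d(4) · Id(440/4) = 3 · 110 = 330
  d = 5: d(5) · Id(440/5) = 2 · 88 = 176
  d = 8: d(8) · Id(440/8) = 4 · 55 = 220
  d = 10: d(10) · Id(440/10) = 4 · 44 = 176
  d = 11: d(11) · Id(440/11) = 2 · 40 = 80
  d = 20: d(20) · Id(440/20) = 6 · 22 = 132
  d = 22: d(22) · Id(440/22) = 4 · 20 = 80
  d = 40: d(40) · Id(440/40) = 8 · 11 = 88
  d = 44: d(44) · Id(440/44) = 6 · 10 = 60
  d = 55: d(55) · Id(440/55) = 4 · 8 = 32
  d = 88: d(88) · Id(440/88) = 8 · 5 = 40
  d = 110: d(110) · Id(440/110) = 8 · 4 = 32
  d = 220: d(220) · Id(440/220) = 12 · 2 = 24
  d = 440: d(440) · Id(440/440) = 16 · 1 = 16
Summing: (d * Id)(440) = 440 + 440 + 330 + 176 + 220 + 176 + 80 + 132 + 80 + 88 + 60 + 32 + 40 + 32 + 24 + 16 = 2366.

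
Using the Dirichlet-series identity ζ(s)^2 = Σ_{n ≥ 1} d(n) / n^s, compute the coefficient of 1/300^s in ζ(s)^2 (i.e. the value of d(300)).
d(300) = 18

ζ(s)^2 = (Σ 1/m^s)(Σ 1/k^s). The coefficient of 1/n^s in the product is the number of ordered pairs (m, k) with mk = n, which equals d(n). For n = 300, divisors are [1, 2, 3, 4, 5, 6, 10, 12, 15, 20, 25, 30, 50, 60, 75, 100, 150, 300], so d(300) = 18.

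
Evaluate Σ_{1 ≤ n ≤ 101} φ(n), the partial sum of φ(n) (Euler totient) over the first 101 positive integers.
Σ_{n ≤ 101} φ(n) = 3144

Compute φ(n) for each 1 ≤ n ≤ 101: φ(1) = 1, φ(2) = 1, φ(3) = 2, φ(4) = 2, φ(5) = 4, φ(6) = 2, φ(7) = 6, φ(8) = 4, φ(9) = 6, φ(10) = 4, φ(11) = 10, φ(12) = 4, φ(13) = 12, φ(14) = 6, φ(15) = 8, φ(16) = 8, φ(17) = 16, φ(18) = 6, φ(19) = 18, φ(20) = 8, φ(21) = 12, φ(22) = 10, φ(23) = 22, φ(24) = 8, φ(25) = 20, φ(26) = 12, φ(27) = 18, φ(28) = 12, φ(29) = 28, φ(30) = 8, φ(31) = 30, φ(32) = 16, φ(33) = 20, φ(34) = 16, φ(35) = 24, φ(36) = 12, φ(37) = 36, φ(38) = 18, φ(39) = 24, φ(40) = 16, φ(41) = 40, φ(42) = 12, φ(43) = 42, φ(44) = 20, φ(45) = 24, φ(46) = 22, φ(47) = 46, φ(48) = 16, φ(49) = 42, φ(50) = 20, φ(51) = 32, φ(52) = 24, φ(53) = 52, φ(54) = 18, φ(55) = 40, φ(56) = 24, φ(57) = 36, φ(58) = 28, φ(59) = 58, φ(60) = 16, φ(61) = 60, φ(62) = 30, φ(63) = 36, φ(64) = 32, φ(65) = 48, φ(66) = 20, φ(67) = 66, φ(68) = 32, φ(69) = 44, φ(70) = 24, φ(71) = 70, φ(72) = 24, φ(73) = 72, φ(74) = 36, φ(75) = 40, φ(76) = 36, φ(77) = 60, φ(78) = 24, φ(79) = 78, φ(80) = 32, φ(81) = 54, φ(82) = 40, φ(83) = 82, φ(84) = 24, φ(85) = 64, φ(86) = 42, φ(87) = 56, φ(88) = 40, φ(89) = 88, φ(90) = 24, φ(91) = 72, φ(92) = 44, φ(93) = 60, φ(94) = 46, φ(95) = 72, φ(96) = 32, φ(97) = 96, φ(98) = 42, φ(99) = 60, φ(100) = 40, φ(101) = 100. Summing all 101 values: 3144. (Average order: Σ_{n ≤ x} φ(n) ~ (3/π²) x². For x = 101, (3/π²)·101² ≈ 3100.73.)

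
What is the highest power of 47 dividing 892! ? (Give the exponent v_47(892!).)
v_47(892!) = 18

Legendre's formula: v_p(n!) = Σ_{k ≥ 1} ⌊n / p^k⌋. For p = 47, n = 892, the terms are:
  ⌊892/47^1⌋ = ⌊892/47⌋ = 18
(the next term ⌊892/47^2⌋ = 0, terminating the sum). Summing: v_47(892!) = 18 = 18.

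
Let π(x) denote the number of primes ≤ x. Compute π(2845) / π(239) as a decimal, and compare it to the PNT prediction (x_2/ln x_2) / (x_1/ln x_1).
π(2845)/π(239) = 413/52 ≈ 7.9423;  PNT prediction ≈ 8.1966.

π(239) = 52 and π(2845) = 413, so π(2845)/π(239) ≈ 7.9423. The PNT-predicted ratio is (2845/ln(2845)) / (239/ln(239)) ≈ 8.1966. The two agree to within a few percent, as expected.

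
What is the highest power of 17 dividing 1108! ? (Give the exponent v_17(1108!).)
v_17(1108!) = 68

Legendre's formula: v_p(n!) = Σ_{k ≥ 1} ⌊n / p^k⌋. For p = 17, n = 1108, the terms are:
  ⌊1108/17^1⌋ = ⌊1108/17⌋ = 65
  ⌊1108/17^2⌋ = ⌊1108/289⌋ = 3
(the next term ⌊1108/17^3⌋ = 0, terminating the sum). Summing: v_17(1108!) = 65 + 3 = 68.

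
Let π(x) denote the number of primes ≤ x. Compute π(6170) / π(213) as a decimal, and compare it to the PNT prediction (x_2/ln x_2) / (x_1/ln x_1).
π(6170)/π(213) = 803/47 ≈ 17.0851;  PNT prediction ≈ 17.7946.

π(213) = 47 and π(6170) = 803, so π(6170)/π(213) ≈ 17.0851. The PNT-predicted ratio is (6170/ln(6170)) / (213/ln(213)) ≈ 17.7946. The two agree to within a few percent, as expected.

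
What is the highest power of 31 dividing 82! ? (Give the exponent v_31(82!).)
v_31(82!) = 2

Legendre's formula: v_p(n!) = Σ_{k ≥ 1} ⌊n / p^k⌋. For p = 31, n = 82, the terms are:
  ⌊82/31^1⌋ = ⌊82/31⌋ = 2
(the next term ⌊82/31^2⌋ = 0, terminating the sum). Summing: v_31(82!) = 2 = 2.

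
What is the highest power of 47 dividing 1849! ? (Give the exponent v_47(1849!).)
v_47(1849!) = 39

Legendre's formula: v_p(n!) = Σ_{k ≥ 1} ⌊n / p^k⌋. For p = 47, n = 1849, the terms are:
  ⌊1849/47^1⌋ = ⌊1849/47⌋ = 39
(the next term ⌊1849/47^2⌋ = 0, terminating the sum). Summing: v_47(1849!) = 39 = 39.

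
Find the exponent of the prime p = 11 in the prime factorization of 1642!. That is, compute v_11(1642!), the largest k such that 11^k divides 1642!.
v_11(1642!) = 163

Legendre's formula: v_p(n!) = Σ_{k ≥ 1} ⌊n / p^k⌋. For p = 11, n = 1642, the terms are:
  ⌊1642/11^1⌋ = ⌊1642/11⌋ = 149
  ⌊1642/11^2⌋ = ⌊1642/121⌋ = 13
  ⌊1642/11^3⌋ = ⌊1642/1331⌋ = 1
(the next term ⌊1642/11^4⌋ = 0, terminating the sum). Summing: v_11(1642!) = 149 + 13 + 1 = 163.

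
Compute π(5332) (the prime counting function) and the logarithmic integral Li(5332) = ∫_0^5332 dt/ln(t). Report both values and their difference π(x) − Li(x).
π(5332) = 705;  Li(5332) ≈ 723.11;  π(x) − Li(x) ≈ -18.11.

Direct count of primes ≤ 5332 gives π(5332) = 705. Numerical evaluation of the logarithmic integral gives Li(5332) ≈ 723.11. The difference π(x) − Li(x) ≈ -18.11 is typically negative for small/moderate x (Li(x) overestimates), though Littlewood's theorem shows this sign changes infinitely often.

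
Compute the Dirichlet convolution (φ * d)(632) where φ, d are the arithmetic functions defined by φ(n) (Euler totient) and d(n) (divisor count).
(φ * d)(632) = 1200

Divisors of 632: [1, 2, 4, 8, 79, 158, 316, 632]. For each d | 632:
  d = 1: φ(1) · d(632/1) = 1 · 8 = 8
  d = 2: φ(2) · d(632/2) = 1 · 6 = 6
  d = 4: φ(4) · d(632/4) = 2 · 4 = 8
  d = 8: φ(8) · d(632/8) = 4 · 2 = 8
  d = 79: φ(79) · d(632/79) = 78 · 4 = 312
  d = 158: φ(158) · d(632/158) = 78 · 3 = 234
  d = 316: φ(316) · d(632/316) = 156 · 2 = 312
  d = 632: φ(632) · d(632/632) = 312 · 1 = 312
Summing: (φ * d)(632) = 8 + 6 + 8 + 8 + 312 + 234 + 312 + 312 = 1200.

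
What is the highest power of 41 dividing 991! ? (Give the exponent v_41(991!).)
v_41(991!) = 24

Legendre's formula: v_p(n!) = Σ_{k ≥ 1} ⌊n / p^k⌋. For p = 41, n = 991, the terms are:
  ⌊991/41^1⌋ = ⌊991/41⌋ = 24
(the next term ⌊991/41^2⌋ = 0, terminating the sum). Summing: v_41(991!) = 24 = 24.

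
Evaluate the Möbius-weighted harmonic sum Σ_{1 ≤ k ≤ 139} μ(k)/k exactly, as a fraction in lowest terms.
Σ μ(k)/k = -149232714064150937862643507545628954127995759701627353/10014646650599190067509233131649940057366334653200433090

Values of μ(k) for 1 ≤ k ≤ 139: μ(1) = 1, μ(2) = -1, μ(3) = -1, μ(5) = -1, μ(6) = 1, μ(7) = -1, μ(10) = 1, μ(11) = -1, μ(13) = -1, μ(14) = 1, μ(15) = 1, μ(17) = -1, μ(19) = -1, μ(21) = 1, μ(22) = 1, μ(23) = -1, μ(26) = 1, μ(29) = -1, μ(30) = -1, μ(31) = -1, μ(33) = 1, μ(34) = 1, μ(35) = 1, μ(37) = -1, μ(38) = 1, μ(39) = 1, μ(41) = -1, μ(42) = -1, μ(43) = -1, μ(46) = 1, μ(47) = -1, μ(51) = 1, μ(53) = -1, μ(55) = 1, μ(57) = 1, μ(58) = 1, μ(59) = -1, μ(61) = -1, μ(62) = 1, μ(65) = 1, μ(66) = -1, μ(67) = -1, μ(69) = 1, μ(70) = -1, μ(71) = -1, μ(73) = -1, μ(74) = 1, μ(77) = 1, μ(78) = -1, μ(79) = -1, μ(82) = 1, μ(83) = -1, μ(85) = 1, μ(86) = 1, μ(87) = 1, μ(89) = -1, μ(91) = 1, μ(93) = 1, μ(94) = 1, μ(95) = 1, μ(97) = -1, μ(101) = -1, μ(102) = -1, μ(103) = -1, μ(105) = -1, μ(106) = 1, μ(107) = -1, μ(109) = -1, μ(110) = -1, μ(111) = 1, μ(113) = -1, μ(114) = -1, μ(115) = 1, μ(118) = 1, μ(119) = 1, μ(122) = 1, μ(123) = 1, μ(127) = -1, μ(129) = 1, μ(130) = -1, μ(131) = -1, μ(133) = 1, μ(134) = 1, μ(137) = -1, μ(138) = -1, μ(139) = -1, with μ = 0 on non-squarefree integers. Summing μ(k)/k for k where μ(k) ≠ 0 gives -149232714064150937862643507545628954127995759701627353/10014646650599190067509233131649940057366334653200433090 ≈ -0.0149. (PNT ⟺ this sum → 0 as n → ∞.)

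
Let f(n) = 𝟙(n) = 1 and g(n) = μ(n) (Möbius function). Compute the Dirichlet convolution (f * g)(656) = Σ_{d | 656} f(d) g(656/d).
(𝟙 * μ)(656) = 0

Divisors of 656: [1, 2, 4, 8, 16, 41, 82, 164, 328, 656]. For each d | 656:
  d = 1: 𝟙(1) · μ(656/1) = 1 · 0 = 0
  d = 2: 𝟙(2) · μ(656/2) = 1 · 0 = 0
  d = 4: 𝟙(4) · μ(656/4) = 1 · 0 = 0
  d = 8: 𝟙(8) · μ(656/8) = 1 · 1 = 1
  d = 16: 𝟙(16) · μ(656/16) = 1 · -1 = -1
  d = 41: 𝟙(41) · μ(656/41) = 1 · 0 = 0
  d = 82: 𝟙(82) · μ(656/82) = 1 · 0 = 0
  d = 164: 𝟙(164) · μ(656/164) = 1 · 0 = 0
  d = 328: 𝟙(328) · μ(656/328) = 1 · -1 = -1
  d = 656: 𝟙(656) · μ(656/656) = 1 · 1 = 1
Summing: (𝟙 * μ)(656) = 0 + 0 + 0 + 1 + -1 + 0 + 0 + 0 + -1 + 1 = 0.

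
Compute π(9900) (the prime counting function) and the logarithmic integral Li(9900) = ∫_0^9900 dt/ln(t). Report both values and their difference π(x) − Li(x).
π(9900) = 1220;  Li(9900) ≈ 1235.27;  π(x) − Li(x) ≈ -15.27.

Direct count of primes ≤ 9900 gives π(9900) = 1220. Numerical evaluation of the logarithmic integral gives Li(9900) ≈ 1235.27. The difference π(x) − Li(x) ≈ -15.27 is typically negative for small/moderate x (Li(x) overestimates), though Littlewood's theorem shows this sign changes infinitely often.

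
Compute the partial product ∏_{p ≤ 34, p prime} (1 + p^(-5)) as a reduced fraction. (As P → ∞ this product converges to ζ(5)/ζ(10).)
∏ = 63844361159480726970812326794206836752384/61631932954678205462623400894081119262815

The primes p ≤ 34 are [2, 3, 5, 7, 11, 13, 17, 19, 23, 29, 31]. For each, (1 + 1/p^5) = (p^5 + 1)/p^5. Multiplying these fractions over p ∈ [2, 3, 5, 7, 11, 13, 17, 19, 23, 29, 31] gives 63844361159480726970812326794206836752384/61631932954678205462623400894081119262815. (In the limit P → ∞ this tends to ζ(5)/ζ(10).)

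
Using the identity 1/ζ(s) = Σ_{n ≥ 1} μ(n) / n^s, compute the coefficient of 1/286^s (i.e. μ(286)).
μ(286) = -1

Factor n = 286 = 2 · 11 · 13. μ(n) = 0 if any exponent ≥ 2 (not squarefree); otherwise μ(n) = (−1)^{ω(n)} where ω(n) is the number of distinct prime factors. Applying: μ(286) = -1.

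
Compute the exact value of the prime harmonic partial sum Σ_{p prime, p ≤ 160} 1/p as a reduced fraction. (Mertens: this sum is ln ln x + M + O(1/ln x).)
Σ 1/p = 67195167335560670940823020383181530154843058347995389615845419/35375166993717494840635767087951744212057570647889977422429870

π(160) = 37, so the primes ≤ 160 are [2, 3, 5, 7, 11, 13, 17, 19, 23, 29, 31, 37, 41, 43, 47, 53, 59, 61, 67, 71, 73, 79, 83, 89, 97, 101, 103, 107, 109, 113, 127, 131, 137, 139, 149, 151, 157]. Summing 1/p over these primes: 67195167335560670940823020383181530154843058347995389615845419/35375166993717494840635767087951744212057570647889977422429870 ≈ 1.8995. Mertens estimate ln ln(160) + 0.2615 ≈ 1.8859.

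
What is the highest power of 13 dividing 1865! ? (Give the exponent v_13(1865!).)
v_13(1865!) = 154

Legendre's formula: v_p(n!) = Σ_{k ≥ 1} ⌊n / p^k⌋. For p = 13, n = 1865, the terms are:
  ⌊1865/13^1⌋ = ⌊1865/13⌋ = 143
  ⌊1865/13^2⌋ = ⌊1865/169⌋ = 11
(the next term ⌊1865/13^3⌋ = 0, terminating the sum). Summing: v_13(1865!) = 143 + 11 = 154.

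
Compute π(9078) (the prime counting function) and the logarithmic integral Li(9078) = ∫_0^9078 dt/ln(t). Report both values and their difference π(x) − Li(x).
π(9078) = 1127;  Li(9078) ≈ 1145.51;  π(x) − Li(x) ≈ -18.51.

Direct count of primes ≤ 9078 gives π(9078) = 1127. Numerical evaluation of the logarithmic integral gives Li(9078) ≈ 1145.51. The difference π(x) − Li(x) ≈ -18.51 is typically negative for small/moderate x (Li(x) overestimates), though Littlewood's theorem shows this sign changes infinitely often.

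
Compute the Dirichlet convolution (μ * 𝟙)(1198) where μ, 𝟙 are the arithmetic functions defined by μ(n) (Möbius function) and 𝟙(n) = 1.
(μ * 𝟙)(1198) = 0

Divisors of 1198: [1, 2, 599, 1198]. For each d | 1198:
  d = 1: μ(1) · 𝟙(1198/1) = 1 · 1 = 1
  d = 2: μ(2) · 𝟙(1198/2) = -1 · 1 = -1
  d = 599: μ(599) · 𝟙(1198/599) = -1 · 1 = -1
  d = 1198: μ(1198) · 𝟙(1198/1198) = 1 · 1 = 1
Summing: (μ * 𝟙)(1198) = 1 + -1 + -1 + 1 = 0.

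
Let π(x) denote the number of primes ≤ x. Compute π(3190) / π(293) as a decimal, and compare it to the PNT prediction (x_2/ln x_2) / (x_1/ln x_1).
π(3190)/π(293) = 451/62 ≈ 7.2742;  PNT prediction ≈ 7.6653.

π(293) = 62 and π(3190) = 451, so π(3190)/π(293) ≈ 7.2742. The PNT-predicted ratio is (3190/ln(3190)) / (293/ln(293)) ≈ 7.6653. The two agree to within a few percent, as expected.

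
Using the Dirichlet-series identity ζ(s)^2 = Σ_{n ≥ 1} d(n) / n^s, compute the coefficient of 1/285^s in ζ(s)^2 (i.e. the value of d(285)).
d(285) = 8

ζ(s)^2 = (Σ 1/m^s)(Σ 1/k^s). The coefficient of 1/n^s in the product is the number of ordered pairs (m, k) with mk = n, which equals d(n). For n = 285, divisors are [1, 3, 5, 15, 19, 57, 95, 285], so d(285) = 8.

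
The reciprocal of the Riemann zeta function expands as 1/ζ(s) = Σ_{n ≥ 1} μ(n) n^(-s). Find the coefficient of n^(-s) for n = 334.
μ(334) = 1

Factor n = 334 = 2 · 167. μ(n) = 0 if any exponent ≥ 2 (not squarefree); otherwise μ(n) = (−1)^{ω(n)} where ω(n) is the number of distinct prime factors. Applying: μ(334) = 1.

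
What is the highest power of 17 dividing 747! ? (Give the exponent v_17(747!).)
v_17(747!) = 45

Legendre's formula: v_p(n!) = Σ_{k ≥ 1} ⌊n / p^k⌋. For p = 17, n = 747, the terms are:
  ⌊747/17^1⌋ = ⌊747/17⌋ = 43
  ⌊747/17^2⌋ = ⌊747/289⌋ = 2
(the next term ⌊747/17^3⌋ = 0, terminating the sum). Summing: v_17(747!) = 43 + 2 = 45.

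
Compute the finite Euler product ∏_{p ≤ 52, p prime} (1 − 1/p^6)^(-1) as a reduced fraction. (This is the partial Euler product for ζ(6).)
∏ = 739922824862544451640166694180680765476614483998462834502498139791315/727309058868145310276350820375862045292293308126790710400267935809536

The primes p ≤ 52 are [2, 3, 5, 7, 11, 13, 17, 19, 23, 29, 31, 37, 41, 43, 47]. For each prime, (1 − 1/p^6)^(-1) = p^6 / (p^6 − 1). The product is (1 − 1/2^6)^(-1), (1 − 1/3^6)^(-1), (1 − 1/5^6)^(-1), (1 − 1/7^6)^(-1), (1 − 1/11^6)^(-1), (1 − 1/13^6)^(-1), (1 − 1/17^6)^(-1), (1 − 1/19^6)^(-1), (1 − 1/23^6)^(-1), (1 − 1/29^6)^(-1), (1 − 1/31^6)^(-1), (1 − 1/37^6)^(-1), (1 − 1/41^6)^(-1), (1 − 1/43^6)^(-1), (1 − 1/47^6)^(-1) = ∏ p^6 / (p^6 − 1) = 739922824862544451640166694180680765476614483998462834502498139791315/727309058868145310276350820375862045292293308126790710400267935809536.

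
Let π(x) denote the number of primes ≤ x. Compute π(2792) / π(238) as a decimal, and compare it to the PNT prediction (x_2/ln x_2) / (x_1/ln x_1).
π(2792)/π(238) = 406/51 ≈ 7.9608;  PNT prediction ≈ 8.0907.

π(238) = 51 and π(2792) = 406, so π(2792)/π(238) ≈ 7.9608. The PNT-predicted ratio is (2792/ln(2792)) / (238/ln(238)) ≈ 8.0907. The two agree to within a few percent, as expected.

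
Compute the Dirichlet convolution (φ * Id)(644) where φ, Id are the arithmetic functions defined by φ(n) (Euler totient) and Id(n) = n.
(φ * Id)(644) = 4680

Divisors of 644: [1, 2, 4, 7, 14, 23, 28, 46, 92, 161, 322, 644]. For each d | 644:
  d = 1: φ(1) · Id(644/1) = 1 · 644 = 644
  d = 2: φ(2) · Id(644/2) = 1 · 322 = 322
  d = 4: φ(4) · Id(644/4) = 2 · 161 = 322
  d = 7: φ(7) · Id(644/7) = 6 · 92 = 552
  d = 14: φ(14) · Id(644/14) = 6 · 46 = 276
  d = 23: φ(23) · Id(644/23) = 22 · 28 = 616
  d = 28: φ(28) · Id(644/28) = 12 · 23 = 276
  d = 46: φ(46) · Id(644/46) = 22 · 14 = 308
  d = 92: φ(92) · Id(644/92) = 44 · 7 = 308
  d = 161: φ(161) · Id(644/161) = 132 · 4 = 528
  d = 322: φ(322) · Id(644/322) = 132 · 2 = 264
  d = 644: φ(644) · Id(644/644) = 264 · 1 = 264
Summing: (φ * Id)(644) = 644 + 322 + 322 + 552 + 276 + 616 + 276 + 308 + 308 + 528 + 264 + 264 = 4680.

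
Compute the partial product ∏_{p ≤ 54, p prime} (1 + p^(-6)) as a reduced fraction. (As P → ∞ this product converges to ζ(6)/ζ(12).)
∏ = 360549358903447598496102606972302575686854635195266223026920975630213276302501208168000000/354490140797970318435085924328566932610522860437094896232244152761372626351680260596056897

The primes p ≤ 54 are [2, 3, 5, 7, 11, 13, 17, 19, 23, 29, 31, 37, 41, 43, 47, 53]. For each, (1 + 1/p^6) = (p^6 + 1)/p^6. Multiplying these fractions over p ∈ [2, 3, 5, 7, 11, 13, 17, 19, 23, 29, 31, 37, 41, 43, 47, 53] gives 360549358903447598496102606972302575686854635195266223026920975630213276302501208168000000/354490140797970318435085924328566932610522860437094896232244152761372626351680260596056897. (In the limit P → ∞ this tends to ζ(6)/ζ(12).)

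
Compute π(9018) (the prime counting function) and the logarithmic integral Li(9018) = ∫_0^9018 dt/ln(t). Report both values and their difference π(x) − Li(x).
π(9018) = 1121;  Li(9018) ≈ 1138.93;  π(x) − Li(x) ≈ -17.93.

Direct count of primes ≤ 9018 gives π(9018) = 1121. Numerical evaluation of the logarithmic integral gives Li(9018) ≈ 1138.93. The difference π(x) − Li(x) ≈ -17.93 is typically negative for small/moderate x (Li(x) overestimates), though Littlewood's theorem shows this sign changes infinitely often.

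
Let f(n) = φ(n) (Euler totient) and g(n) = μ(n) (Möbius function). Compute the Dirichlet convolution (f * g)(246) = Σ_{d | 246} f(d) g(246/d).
(φ * μ)(246) = 0

Divisors of 246: [1, 2, 3, 6, 41, 82, 123, 246]. For each d | 246:
  d = 1: φ(1) · μ(246/1) = 1 · -1 = -1
  d = 2: φ(2) · μ(246/2) = 1 · 1 = 1
  d = 3: φ(3) · μ(246/3) = 2 · 1 = 2
  d = 6: φ(6) · μ(246/6) = 2 · -1 = -2
  d = 41: φ(41) · μ(246/41) = 40 · 1 = 40
  d = 82: φ(82) · μ(246/82) = 40 · -1 = -40
  d = 123: φ(123) · μ(246/123) = 80 · -1 = -80
  d = 246: φ(246) · μ(246/246) = 80 · 1 = 80
Summing: (φ * μ)(246) = -1 + 1 + 2 + -2 + 40 + -40 + -80 + 80 = 0.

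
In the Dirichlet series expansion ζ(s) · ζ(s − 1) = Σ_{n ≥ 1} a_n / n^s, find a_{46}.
σ(46) = 72

In the product (Σ m^0/m^s)(Σ k / k^s) = Σ (Σ_{d | n} d) / n^s, the coefficient of 1/n^s is σ(n) = Σ_{d | n} d. For n = 46, divisors are [1, 2, 23, 46]; summing: σ(46) = 72.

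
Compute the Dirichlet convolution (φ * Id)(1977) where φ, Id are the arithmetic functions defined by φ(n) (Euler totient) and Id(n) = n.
(φ * Id)(1977) = 6585

Divisors of 1977: [1, 3, 659, 1977]. For each d | 1977:
  d = 1: φ(1) · Id(1977/1) = 1 · 1977 = 1977
  d = 3: φ(3) · Id(1977/3) = 2 · 659 = 1318
  d = 659: φ(659) · Id(1977/659) = 658 · 3 = 1974
  d = 1977: φ(1977) · Id(1977/1977) = 1316 · 1 = 1316
Summing: (φ * Id)(1977) = 1977 + 1318 + 1974 + 1316 = 6585.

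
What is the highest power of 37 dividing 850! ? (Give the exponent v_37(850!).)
v_37(850!) = 22

Legendre's formula: v_p(n!) = Σ_{k ≥ 1} ⌊n / p^k⌋. For p = 37, n = 850, the terms are:
  ⌊850/37^1⌋ = ⌊850/37⌋ = 22
(the next term ⌊850/37^2⌋ = 0, terminating the sum). Summing: v_37(850!) = 22 = 22.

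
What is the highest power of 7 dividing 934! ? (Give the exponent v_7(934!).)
v_7(934!) = 154

Legendre's formula: v_p(n!) = Σ_{k ≥ 1} ⌊n / p^k⌋. For p = 7, n = 934, the terms are:
  ⌊934/7^1⌋ = ⌊934/7⌋ = 133
  ⌊934/7^2⌋ = ⌊934/49⌋ = 19
  ⌊934/7^3⌋ = ⌊934/343⌋ = 2
(the next term ⌊934/7^4⌋ = 0, terminating the sum). Summing: v_7(934!) = 133 + 19 + 2 = 154.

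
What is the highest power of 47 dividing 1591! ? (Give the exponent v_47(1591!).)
v_47(1591!) = 33

Legendre's formula: v_p(n!) = Σ_{k ≥ 1} ⌊n / p^k⌋. For p = 47, n = 1591, the terms are:
  ⌊1591/47^1⌋ = ⌊1591/47⌋ = 33
(the next term ⌊1591/47^2⌋ = 0, terminating the sum). Summing: v_47(1591!) = 33 = 33.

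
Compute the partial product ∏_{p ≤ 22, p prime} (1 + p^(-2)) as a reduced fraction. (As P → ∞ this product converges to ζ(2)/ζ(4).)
∏ = 6403780000/4257193941

The primes p ≤ 22 are [2, 3, 5, 7, 11, 13, 17, 19]. For each, (1 + 1/p^2) = (p^2 + 1)/p^2. Multiplying these fractions over p ∈ [2, 3, 5, 7, 11, 13, 17, 19] gives 6403780000/4257193941. (In the limit P → ∞ this tends to ζ(2)/ζ(4).)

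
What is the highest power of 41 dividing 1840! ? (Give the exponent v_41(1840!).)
v_41(1840!) = 45

Legendre's formula: v_p(n!) = Σ_{k ≥ 1} ⌊n / p^k⌋. For p = 41, n = 1840, the terms are:
  ⌊1840/41^1⌋ = ⌊1840/41⌋ = 44
  ⌊1840/41^2⌋ = ⌊1840/1681⌋ = 1
(the next term ⌊1840/41^3⌋ = 0, terminating the sum). Summing: v_41(1840!) = 44 + 1 = 45.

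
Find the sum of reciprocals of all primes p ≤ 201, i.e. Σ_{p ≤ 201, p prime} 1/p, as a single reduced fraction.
Σ 1/p = 15202313841027497739047080375538859939135227730139536997746371469607707132833646367/7799922041683461553249199106329813876687996789903550945093032474868511536164700810

π(201) = 46, so the primes ≤ 201 are [2, 3, 5, 7, 11, 13, 17, 19, 23, 29, 31, 37, 41, 43, 47, 53, 59, 61, 67, 71, 73, 79, 83, 89, 97, 101, 103, 107, 109, 113, 127, 131, 137, 139, 149, 151, 157, 163, 167, 173, 179, 181, 191, 193, 197, 199]. Summing 1/p over these primes: 15202313841027497739047080375538859939135227730139536997746371469607707132833646367/7799922041683461553249199106329813876687996789903550945093032474868511536164700810 ≈ 1.9490. Mertens estimate ln ln(201) + 0.2615 ≈ 1.9298.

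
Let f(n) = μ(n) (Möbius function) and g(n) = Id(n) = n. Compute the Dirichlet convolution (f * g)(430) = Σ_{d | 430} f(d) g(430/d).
(μ * Id)(430) = 168

Divisors of 430: [1, 2, 5, 10, 43, 86, 215, 430]. For each d | 430:
  d = 1: μ(1) · Id(430/1) = 1 · 430 = 430
  d = 2: μ(2) · Id(430/2) = -1 · 215 = -215
  d = 5: μ(5) · Id(430/5) = -1 · 86 = -86
  d = 10: μ(10) · Id(430/10) = 1 · 43 = 43
  d = 43: μ(43) · Id(430/43) = -1 · 10 = -10
  d = 86: μ(86) · Id(430/86) = 1 · 5 = 5
  d = 215: μ(215) · Id(430/215) = 1 · 2 = 2
  d = 430: μ(430) · Id(430/430) = -1 · 1 = -1
Summing: (μ * Id)(430) = 430 + -215 + -86 + 43 + -10 + 5 + 2 + -1 = 168.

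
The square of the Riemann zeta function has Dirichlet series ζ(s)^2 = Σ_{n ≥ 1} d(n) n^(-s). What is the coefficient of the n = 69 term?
d(69) = 4

ζ(s)^2 = (Σ 1/m^s)(Σ 1/k^s). The coefficient of 1/n^s in the product is the number of ordered pairs (m, k) with mk = n, which equals d(n). For n = 69, divisors are [1, 3, 23, 69], so d(69) = 4.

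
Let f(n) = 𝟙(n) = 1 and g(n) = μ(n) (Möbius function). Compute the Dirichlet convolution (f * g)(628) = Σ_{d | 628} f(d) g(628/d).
(𝟙 * μ)(628) = 0

Divisors of 628: [1, 2, 4, 157, 314, 628]. For each d | 628:
  d = 1: 𝟙(1) · μ(628/1) = 1 · 0 = 0
  d = 2: 𝟙(2) · μ(628/2) = 1 · 1 = 1
  d = 4: 𝟙(4) · μ(628/4) = 1 · -1 = -1
  d = 157: 𝟙(157) · μ(628/157) = 1 · 0 = 0
  d = 314: 𝟙(314) · μ(628/314) = 1 · -1 = -1
  d = 628: 𝟙(628) · μ(628/628) = 1 · 1 = 1
Summing: (𝟙 * μ)(628) = 0 + 1 + -1 + 0 + -1 + 1 = 0.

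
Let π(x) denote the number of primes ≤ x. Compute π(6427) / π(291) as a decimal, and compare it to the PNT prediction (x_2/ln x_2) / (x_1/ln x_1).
π(6427)/π(291) = 836/61 ≈ 13.7049;  PNT prediction ≈ 14.2902.

π(291) = 61 and π(6427) = 836, so π(6427)/π(291) ≈ 13.7049. The PNT-predicted ratio is (6427/ln(6427)) / (291/ln(291)) ≈ 14.2902. The two agree to within a few percent, as expected.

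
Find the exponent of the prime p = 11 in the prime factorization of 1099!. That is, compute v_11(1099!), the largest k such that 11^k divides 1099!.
v_11(1099!) = 108

Legendre's formula: v_p(n!) = Σ_{k ≥ 1} ⌊n / p^k⌋. For p = 11, n = 1099, the terms are:
  ⌊1099/11^1⌋ = ⌊1099/11⌋ = 99
  ⌊1099/11^2⌋ = ⌊1099/121⌋ = 9
(the next term ⌊1099/11^3⌋ = 0, terminating the sum). Summing: v_11(1099!) = 99 + 9 = 108.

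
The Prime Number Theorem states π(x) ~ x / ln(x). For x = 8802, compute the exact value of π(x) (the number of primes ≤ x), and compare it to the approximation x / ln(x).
π(8802) = 1095;  x/ln(x) ≈ 969.09;  relative error ≈ 11.50%.

Directly count primes up to 8802: π(8802) = 1095. The PNT approximation gives 8802/ln(8802) ≈ 8802/9.08273 ≈ 969.09. Relative error (π(x) − x/ln(x)) / π(x) ≈ 11.50%; the approximation is known to undercount slightly (Li(x) is a better estimate).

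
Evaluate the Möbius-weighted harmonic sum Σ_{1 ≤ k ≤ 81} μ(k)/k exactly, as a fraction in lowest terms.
Σ μ(k)/k = -5419230422019661121772083237/214509651156044860526605636942

Values of μ(k) for 1 ≤ k ≤ 81: μ(1) = 1, μ(2) = -1, μ(3) = -1, μ(5) = -1, μ(6) = 1, μ(7) = -1, μ(10) = 1, μ(11) = -1, μ(13) = -1, μ(14) = 1, μ(15) = 1, μ(17) = -1, μ(19) = -1, μ(21) = 1, μ(22) = 1, μ(23) = -1, μ(26) = 1, μ(29) = -1, μ(30) = -1, μ(31) = -1, μ(33) = 1, μ(34) = 1, μ(35) = 1, μ(37) = -1, μ(38) = 1, μ(39) = 1, μ(41) = -1, μ(42) = -1, μ(43) = -1, μ(46) = 1, μ(47) = -1, μ(51) = 1, μ(53) = -1, μ(55) = 1, μ(57) = 1, μ(58) = 1, μ(59) = -1, μ(61) = -1, μ(62) = 1, μ(65) = 1, μ(66) = -1, μ(67) = -1, μ(69) = 1, μ(70) = -1, μ(71) = -1, μ(73) = -1, μ(74) = 1, μ(77) = 1, μ(78) = -1, μ(79) = -1, with μ = 0 on non-squarefree integers. Summing μ(k)/k for k where μ(k) ≠ 0 gives -5419230422019661121772083237/214509651156044860526605636942 ≈ -0.0253. (PNT ⟺ this sum → 0 as n → ∞.)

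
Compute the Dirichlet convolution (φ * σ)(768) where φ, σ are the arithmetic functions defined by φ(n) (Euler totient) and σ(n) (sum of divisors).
(φ * σ)(768) = 13824

Divisors of 768: [1, 2, 3, 4, 6, 8, 12, 16, 24, 32, 48, 64, 96, 128, 192, 256, 384, 768]. For each d | 768:
  d = 1: φ(1) · σ(768/1) = 1 · 2044 = 2044
  d = 2: φ(2) · σ(768/2) = 1 · 1020 = 1020
  d = 3: φ(3) · σ(768/3) = 2 · 511 = 1022
  d = 4: φ(4) · σ(768/4) = 2 · 508 = 1016
  d = 6: φ(6) · σ(768/6) = 2 · 255 = 510
  d = 8: φ(8) · σ(768/8) = 4 · 252 = 1008
  d = 12: φ(12) · σ(768/12) = 4 · 127 = 508
  d = 16: φ(16) · σ(768/16) = 8 · 124 = 992
  d = 24: φ(24) · σ(768/24) = 8 · 63 = 504
  d = 32: φ(32) · σ(768/32) = 16 · 60 = 960
  d = 48: φ(48) · σ(768/48) = 16 · 31 = 496
  d = 64: φ(64) · σ(768/64) = 32 · 28 = 896
  d = 96: φ(96) · σ(768/96) = 32 · 15 = 480
  d = 128: φ(128) · σ(768/128) = 64 · 12 = 768
  d = 192: φ(192) · σ(768/192) = 64 · 7 = 448
  d = 256: φ(256) · σ(768/256) = 128 · 4 = 512
  d = 384: φ(384) · σ(768/384) = 128 · 3 = 384
  d = 768: φ(768) · σ(768/768) = 256 · 1 = 256
Summing: (φ * σ)(768) = 2044 + 1020 + 1022 + 1016 + 510 + 1008 + 508 + 992 + 504 + 960 + 496 + 896 + 480 + 768 + 448 + 512 + 384 + 256 = 13824.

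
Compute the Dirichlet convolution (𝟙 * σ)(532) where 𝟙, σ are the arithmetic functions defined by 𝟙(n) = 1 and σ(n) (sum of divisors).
(𝟙 * σ)(532) = 2079

Divisors of 532: [1, 2, 4, 7, 14, 19, 28, 38, 76, 133, 266, 532]. For each d | 532:
  d = 1: 𝟙(1) · σ(532/1) = 1 · 1120 = 1120
  d = 2: 𝟙(2) · σ(532/2) = 1 · 480 = 480
  d = 4: 𝟙(4) · σ(532/4) = 1 · 160 = 160
  d = 7: 𝟙(7) · σ(532/7) = 1 · 140 = 140
  d = 14: 𝟙(14) · σ(532/14) = 1 · 60 = 60
  d = 19: 𝟙(19) · σ(532/19) = 1 · 56 = 56
  d = 28: 𝟙(28) · σ(532/28) = 1 · 20 = 20
  d = 38: 𝟙(38) · σ(532/38) = 1 · 24 = 24
  d = 76: 𝟙(76) · σ(532/76) = 1 · 8 = 8
  d = 133: 𝟙(133) · σ(532/133) = 1 · 7 = 7
  d = 266: 𝟙(266) · σ(532/266) = 1 · 3 = 3
  d = 532: 𝟙(532) · σ(532/532) = 1 · 1 = 1
Summing: (𝟙 * σ)(532) = 1120 + 480 + 160 + 140 + 60 + 56 + 20 + 24 + 8 + 7 + 3 + 1 = 2079.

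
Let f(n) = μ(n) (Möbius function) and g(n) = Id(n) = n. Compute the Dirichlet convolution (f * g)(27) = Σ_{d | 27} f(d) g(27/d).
(μ * Id)(27) = 18

Divisors of 27: [1, 3, 9, 27]. For each d | 27:
  d = 1: μ(1) · Id(27/1) = 1 · 27 = 27
  d = 3: μ(3) · Id(27/3) = -1 · 9 = -9
  d = 9: μ(9) · Id(27/9) = 0 · 3 = 0
  d = 27: μ(27) · Id(27/27) = 0 · 1 = 0
Summing: (μ * Id)(27) = 27 + -9 + 0 + 0 = 18.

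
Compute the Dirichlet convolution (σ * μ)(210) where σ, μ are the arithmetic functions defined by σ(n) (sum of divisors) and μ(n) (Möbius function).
(σ * μ)(210) = 210

Divisors of 210: [1, 2, 3, 5, 6, 7, 10, 14, 15, 21, 30, 35, 42, 70, 105, 210]. For each d | 210:
  d = 1: σ(1) · μ(210/1) = 1 · 1 = 1
  d = 2: σ(2) · μ(210/2) = 3 · -1 = -3
  d = 3: σ(3) · μ(210/3) = 4 · -1 = -4
  d = 5: σ(5) · μ(210/5) = 6 · -1 = -6
  d = 6: σ(6) · μ(210/6) = 12 · 1 = 12
  d = 7: σ(7) · μ(210/7) = 8 · -1 = -8
  d = 10: σ(10) · μ(210/10) = 18 · 1 = 18
  d = 14: σ(14) · μ(210/14) = 24 · 1 = 24
  d = 15: σ(15) · μ(210/15) = 24 · 1 = 24
  d = 21: σ(21) · μ(210/21) = 32 · 1 = 32
  d = 30: σ(30) · μ(210/30) = 72 · -1 = -72
  d = 35: σ(35) · μ(210/35) = 48 · 1 = 48
  d = 42: σ(42) · μ(210/42) = 96 · -1 = -96
  d = 70: σ(70) · μ(210/70) = 144 · -1 = -144
  d = 105: σ(105) · μ(210/105) = 192 · -1 = -192
  d = 210: σ(210) · μ(210/210) = 576 · 1 = 576
Summing: (σ * μ)(210) = 1 + -3 + -4 + -6 + 12 + -8 + 18 + 24 + 24 + 32 + -72 + 48 + -96 + -144 + -192 + 576 = 210.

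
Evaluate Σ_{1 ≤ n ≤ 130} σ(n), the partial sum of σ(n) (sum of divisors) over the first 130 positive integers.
Σ_{n ≤ 130} σ(n) = 13963

Compute σ(n) for each 1 ≤ n ≤ 130: σ(1) = 1, σ(2) = 3, σ(3) = 4, σ(4) = 7, σ(5) = 6, σ(6) = 12, σ(7) = 8, σ(8) = 15, σ(9) = 13, σ(10) = 18, σ(11) = 12, σ(12) = 28, σ(13) = 14, σ(14) = 24, σ(15) = 24, σ(16) = 31, σ(17) = 18, σ(18) = 39, σ(19) = 20, σ(20) = 42, σ(21) = 32, σ(22) = 36, σ(23) = 24, σ(24) = 60, σ(25) = 31, σ(26) = 42, σ(27) = 40, σ(28) = 56, σ(29) = 30, σ(30) = 72, σ(31) = 32, σ(32) = 63, σ(33) = 48, σ(34) = 54, σ(35) = 48, σ(36) = 91, σ(37) = 38, σ(38) = 60, σ(39) = 56, σ(40) = 90, σ(41) = 42, σ(42) = 96, σ(43) = 44, σ(44) = 84, σ(45) = 78, σ(46) = 72, σ(47) = 48, σ(48) = 124, σ(49) = 57, σ(50) = 93, σ(51) = 72, σ(52) = 98, σ(53) = 54, σ(54) = 120, σ(55) = 72, σ(56) = 120, σ(57) = 80, σ(58) = 90, σ(59) = 60, σ(60) = 168, σ(61) = 62, σ(62) = 96, σ(63) = 104, σ(64) = 127, σ(65) = 84, σ(66) = 144, σ(67) = 68, σ(68) = 126, σ(69) = 96, σ(70) = 144, σ(71) = 72, σ(72) = 195, σ(73) = 74, σ(74) = 114, σ(75) = 124, σ(76) = 140, σ(77) = 96, σ(78) = 168, σ(79) = 80, σ(80) = 186, σ(81) = 121, σ(82) = 126, σ(83) = 84, σ(84) = 224, σ(85) = 108, σ(86) = 132, σ(87) = 120, σ(88) = 180, σ(89) = 90, σ(90) = 234, σ(91) = 112, σ(92) = 168, σ(93) = 128, σ(94) = 144, σ(95) = 120, σ(96) = 252, σ(97) = 98, σ(98) = 171, σ(99) = 156, σ(100) = 217, σ(101) = 102, σ(102) = 216, σ(103) = 104, σ(104) = 210, σ(105) = 192, σ(106) = 162, σ(107) = 108, σ(108) = 280, σ(109) = 110, σ(110) = 216, σ(111) = 152, σ(112) = 248, σ(113) = 114, σ(114) = 240, σ(115) = 144, σ(116) = 210, σ(117) = 182, σ(118) = 180, σ(119) = 144, σ(120) = 360, σ(121) = 133, σ(122) = 186, σ(123) = 168, σ(124) = 224, σ(125) = 156, σ(126) = 312, σ(127) = 128, σ(128) = 255, σ(129) = 176, σ(130) = 252. Summing all 130 values: 13963. (Average order: Σ_{n ≤ x} σ(n) ~ (π²/12) x². For x = 130, (π²/12)·130² ≈ 13899.69.)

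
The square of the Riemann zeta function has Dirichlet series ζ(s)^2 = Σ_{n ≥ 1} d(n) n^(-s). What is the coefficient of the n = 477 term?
d(477) = 6

ζ(s)^2 = (Σ 1/m^s)(Σ 1/k^s). The coefficient of 1/n^s in the product is the number of ordered pairs (m, k) with mk = n, which equals d(n). For n = 477, divisors are [1, 3, 9, 53, 159, 477], so d(477) = 6.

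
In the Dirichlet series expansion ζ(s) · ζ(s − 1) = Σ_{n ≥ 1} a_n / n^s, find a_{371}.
σ(371) = 432

In the product (Σ m^0/m^s)(Σ k / k^s) = Σ (Σ_{d | n} d) / n^s, the coefficient of 1/n^s is σ(n) = Σ_{d | n} d. For n = 371, divisors are [1, 7, 53, 371]; summing: σ(371) = 432.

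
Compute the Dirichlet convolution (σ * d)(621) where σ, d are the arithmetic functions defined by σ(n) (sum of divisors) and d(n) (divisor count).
(σ * d)(621) = 2132

Divisors of 621: [1, 3, 9, 23, 27, 69, 207, 621]. For each d | 621:
  d = 1: σ(1) · d(621/1) = 1 · 8 = 8
  d = 3: σ(3) · d(621/3) = 4 · 6 = 24
  d = 9: σ(9) · d(621/9) = 13 · 4 = 52
  d = 23: σ(23) · d(621/23) = 24 · 4 = 96
  d = 27: σ(27) · d(621/27) = 40 · 2 = 80
  d = 69: σ(69) · d(621/69) = 96 · 3 = 288
  d = 207: σ(207) · d(621/207) = 312 · 2 = 624
  d = 621: σ(621) · d(621/621) = 960 · 1 = 960
Summing: (σ * d)(621) = 8 + 24 + 52 + 96 + 80 + 288 + 624 + 960 = 2132.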